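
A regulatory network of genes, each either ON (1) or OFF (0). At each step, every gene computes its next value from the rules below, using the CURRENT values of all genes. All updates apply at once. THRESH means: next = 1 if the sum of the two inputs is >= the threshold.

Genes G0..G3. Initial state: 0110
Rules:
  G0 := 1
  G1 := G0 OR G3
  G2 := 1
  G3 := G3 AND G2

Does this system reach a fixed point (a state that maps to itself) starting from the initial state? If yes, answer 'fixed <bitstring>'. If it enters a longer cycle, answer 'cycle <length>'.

Step 0: 0110
Step 1: G0=1(const) G1=G0|G3=0|0=0 G2=1(const) G3=G3&G2=0&1=0 -> 1010
Step 2: G0=1(const) G1=G0|G3=1|0=1 G2=1(const) G3=G3&G2=0&1=0 -> 1110
Step 3: G0=1(const) G1=G0|G3=1|0=1 G2=1(const) G3=G3&G2=0&1=0 -> 1110
Fixed point reached at step 2: 1110

Answer: fixed 1110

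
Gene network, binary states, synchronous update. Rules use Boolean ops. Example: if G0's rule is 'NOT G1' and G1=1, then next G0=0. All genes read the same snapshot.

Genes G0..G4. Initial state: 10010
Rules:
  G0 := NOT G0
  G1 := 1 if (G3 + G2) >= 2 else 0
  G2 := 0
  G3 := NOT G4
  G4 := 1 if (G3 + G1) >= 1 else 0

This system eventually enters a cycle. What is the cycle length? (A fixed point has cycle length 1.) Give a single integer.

Answer: 4

Derivation:
Step 0: 10010
Step 1: G0=NOT G0=NOT 1=0 G1=(1+0>=2)=0 G2=0(const) G3=NOT G4=NOT 0=1 G4=(1+0>=1)=1 -> 00011
Step 2: G0=NOT G0=NOT 0=1 G1=(1+0>=2)=0 G2=0(const) G3=NOT G4=NOT 1=0 G4=(1+0>=1)=1 -> 10001
Step 3: G0=NOT G0=NOT 1=0 G1=(0+0>=2)=0 G2=0(const) G3=NOT G4=NOT 1=0 G4=(0+0>=1)=0 -> 00000
Step 4: G0=NOT G0=NOT 0=1 G1=(0+0>=2)=0 G2=0(const) G3=NOT G4=NOT 0=1 G4=(0+0>=1)=0 -> 10010
State from step 4 equals state from step 0 -> cycle length 4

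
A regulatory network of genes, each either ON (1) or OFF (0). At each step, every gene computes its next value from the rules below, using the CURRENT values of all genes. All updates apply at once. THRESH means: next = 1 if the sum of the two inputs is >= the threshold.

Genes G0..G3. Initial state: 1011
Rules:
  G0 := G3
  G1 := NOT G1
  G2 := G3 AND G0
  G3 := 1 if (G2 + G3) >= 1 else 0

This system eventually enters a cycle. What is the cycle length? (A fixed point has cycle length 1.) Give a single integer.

Step 0: 1011
Step 1: G0=G3=1 G1=NOT G1=NOT 0=1 G2=G3&G0=1&1=1 G3=(1+1>=1)=1 -> 1111
Step 2: G0=G3=1 G1=NOT G1=NOT 1=0 G2=G3&G0=1&1=1 G3=(1+1>=1)=1 -> 1011
State from step 2 equals state from step 0 -> cycle length 2

Answer: 2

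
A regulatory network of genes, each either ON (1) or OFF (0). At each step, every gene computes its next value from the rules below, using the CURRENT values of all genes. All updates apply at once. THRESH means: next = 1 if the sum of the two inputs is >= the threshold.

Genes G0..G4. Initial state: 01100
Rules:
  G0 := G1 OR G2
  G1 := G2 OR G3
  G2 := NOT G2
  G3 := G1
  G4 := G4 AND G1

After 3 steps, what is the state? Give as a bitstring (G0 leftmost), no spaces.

Step 1: G0=G1|G2=1|1=1 G1=G2|G3=1|0=1 G2=NOT G2=NOT 1=0 G3=G1=1 G4=G4&G1=0&1=0 -> 11010
Step 2: G0=G1|G2=1|0=1 G1=G2|G3=0|1=1 G2=NOT G2=NOT 0=1 G3=G1=1 G4=G4&G1=0&1=0 -> 11110
Step 3: G0=G1|G2=1|1=1 G1=G2|G3=1|1=1 G2=NOT G2=NOT 1=0 G3=G1=1 G4=G4&G1=0&1=0 -> 11010

11010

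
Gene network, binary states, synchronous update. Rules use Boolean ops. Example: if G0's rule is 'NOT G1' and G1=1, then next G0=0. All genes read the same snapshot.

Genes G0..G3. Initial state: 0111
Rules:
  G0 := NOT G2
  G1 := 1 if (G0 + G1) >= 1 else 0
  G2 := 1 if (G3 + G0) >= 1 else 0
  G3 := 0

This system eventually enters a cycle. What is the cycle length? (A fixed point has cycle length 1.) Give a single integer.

Answer: 4

Derivation:
Step 0: 0111
Step 1: G0=NOT G2=NOT 1=0 G1=(0+1>=1)=1 G2=(1+0>=1)=1 G3=0(const) -> 0110
Step 2: G0=NOT G2=NOT 1=0 G1=(0+1>=1)=1 G2=(0+0>=1)=0 G3=0(const) -> 0100
Step 3: G0=NOT G2=NOT 0=1 G1=(0+1>=1)=1 G2=(0+0>=1)=0 G3=0(const) -> 1100
Step 4: G0=NOT G2=NOT 0=1 G1=(1+1>=1)=1 G2=(0+1>=1)=1 G3=0(const) -> 1110
Step 5: G0=NOT G2=NOT 1=0 G1=(1+1>=1)=1 G2=(0+1>=1)=1 G3=0(const) -> 0110
State from step 5 equals state from step 1 -> cycle length 4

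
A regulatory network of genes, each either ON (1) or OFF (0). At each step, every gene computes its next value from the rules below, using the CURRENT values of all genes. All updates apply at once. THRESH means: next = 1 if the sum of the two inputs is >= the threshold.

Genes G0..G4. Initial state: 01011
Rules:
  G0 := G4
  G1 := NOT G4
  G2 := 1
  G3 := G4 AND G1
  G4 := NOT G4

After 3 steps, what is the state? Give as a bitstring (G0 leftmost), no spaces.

Step 1: G0=G4=1 G1=NOT G4=NOT 1=0 G2=1(const) G3=G4&G1=1&1=1 G4=NOT G4=NOT 1=0 -> 10110
Step 2: G0=G4=0 G1=NOT G4=NOT 0=1 G2=1(const) G3=G4&G1=0&0=0 G4=NOT G4=NOT 0=1 -> 01101
Step 3: G0=G4=1 G1=NOT G4=NOT 1=0 G2=1(const) G3=G4&G1=1&1=1 G4=NOT G4=NOT 1=0 -> 10110

10110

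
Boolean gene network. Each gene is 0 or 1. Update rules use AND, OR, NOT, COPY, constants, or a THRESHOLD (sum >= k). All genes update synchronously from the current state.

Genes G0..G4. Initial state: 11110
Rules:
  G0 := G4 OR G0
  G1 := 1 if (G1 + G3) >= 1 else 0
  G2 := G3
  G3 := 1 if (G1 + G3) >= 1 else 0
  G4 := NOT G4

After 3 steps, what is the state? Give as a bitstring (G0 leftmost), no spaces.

Step 1: G0=G4|G0=0|1=1 G1=(1+1>=1)=1 G2=G3=1 G3=(1+1>=1)=1 G4=NOT G4=NOT 0=1 -> 11111
Step 2: G0=G4|G0=1|1=1 G1=(1+1>=1)=1 G2=G3=1 G3=(1+1>=1)=1 G4=NOT G4=NOT 1=0 -> 11110
Step 3: G0=G4|G0=0|1=1 G1=(1+1>=1)=1 G2=G3=1 G3=(1+1>=1)=1 G4=NOT G4=NOT 0=1 -> 11111

11111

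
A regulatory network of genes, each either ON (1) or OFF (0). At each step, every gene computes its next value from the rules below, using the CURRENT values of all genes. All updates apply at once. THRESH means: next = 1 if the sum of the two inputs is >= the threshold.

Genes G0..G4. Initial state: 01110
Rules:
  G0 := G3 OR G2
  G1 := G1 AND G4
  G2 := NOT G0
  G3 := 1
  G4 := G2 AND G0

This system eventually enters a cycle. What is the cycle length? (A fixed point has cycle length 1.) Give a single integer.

Step 0: 01110
Step 1: G0=G3|G2=1|1=1 G1=G1&G4=1&0=0 G2=NOT G0=NOT 0=1 G3=1(const) G4=G2&G0=1&0=0 -> 10110
Step 2: G0=G3|G2=1|1=1 G1=G1&G4=0&0=0 G2=NOT G0=NOT 1=0 G3=1(const) G4=G2&G0=1&1=1 -> 10011
Step 3: G0=G3|G2=1|0=1 G1=G1&G4=0&1=0 G2=NOT G0=NOT 1=0 G3=1(const) G4=G2&G0=0&1=0 -> 10010
Step 4: G0=G3|G2=1|0=1 G1=G1&G4=0&0=0 G2=NOT G0=NOT 1=0 G3=1(const) G4=G2&G0=0&1=0 -> 10010
State from step 4 equals state from step 3 -> cycle length 1

Answer: 1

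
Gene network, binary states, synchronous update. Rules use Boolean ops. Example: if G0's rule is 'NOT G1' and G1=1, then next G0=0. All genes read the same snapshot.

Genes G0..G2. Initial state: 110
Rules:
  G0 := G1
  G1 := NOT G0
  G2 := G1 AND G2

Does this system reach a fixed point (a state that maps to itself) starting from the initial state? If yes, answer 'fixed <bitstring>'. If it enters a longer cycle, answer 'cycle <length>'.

Step 0: 110
Step 1: G0=G1=1 G1=NOT G0=NOT 1=0 G2=G1&G2=1&0=0 -> 100
Step 2: G0=G1=0 G1=NOT G0=NOT 1=0 G2=G1&G2=0&0=0 -> 000
Step 3: G0=G1=0 G1=NOT G0=NOT 0=1 G2=G1&G2=0&0=0 -> 010
Step 4: G0=G1=1 G1=NOT G0=NOT 0=1 G2=G1&G2=1&0=0 -> 110
Cycle of length 4 starting at step 0 -> no fixed point

Answer: cycle 4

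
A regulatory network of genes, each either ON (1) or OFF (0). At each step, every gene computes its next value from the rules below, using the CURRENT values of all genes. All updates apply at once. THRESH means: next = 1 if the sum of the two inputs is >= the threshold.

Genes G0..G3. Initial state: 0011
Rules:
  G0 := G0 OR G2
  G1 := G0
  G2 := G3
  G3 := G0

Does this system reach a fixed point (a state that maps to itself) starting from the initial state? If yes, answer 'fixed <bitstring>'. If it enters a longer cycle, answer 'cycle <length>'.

Step 0: 0011
Step 1: G0=G0|G2=0|1=1 G1=G0=0 G2=G3=1 G3=G0=0 -> 1010
Step 2: G0=G0|G2=1|1=1 G1=G0=1 G2=G3=0 G3=G0=1 -> 1101
Step 3: G0=G0|G2=1|0=1 G1=G0=1 G2=G3=1 G3=G0=1 -> 1111
Step 4: G0=G0|G2=1|1=1 G1=G0=1 G2=G3=1 G3=G0=1 -> 1111
Fixed point reached at step 3: 1111

Answer: fixed 1111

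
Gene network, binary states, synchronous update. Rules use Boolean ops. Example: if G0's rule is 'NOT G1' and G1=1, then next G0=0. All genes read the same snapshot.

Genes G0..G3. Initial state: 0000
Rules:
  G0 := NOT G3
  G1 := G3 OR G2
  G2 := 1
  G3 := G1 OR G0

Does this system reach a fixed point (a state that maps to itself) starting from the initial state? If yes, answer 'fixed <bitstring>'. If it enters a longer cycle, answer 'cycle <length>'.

Step 0: 0000
Step 1: G0=NOT G3=NOT 0=1 G1=G3|G2=0|0=0 G2=1(const) G3=G1|G0=0|0=0 -> 1010
Step 2: G0=NOT G3=NOT 0=1 G1=G3|G2=0|1=1 G2=1(const) G3=G1|G0=0|1=1 -> 1111
Step 3: G0=NOT G3=NOT 1=0 G1=G3|G2=1|1=1 G2=1(const) G3=G1|G0=1|1=1 -> 0111
Step 4: G0=NOT G3=NOT 1=0 G1=G3|G2=1|1=1 G2=1(const) G3=G1|G0=1|0=1 -> 0111
Fixed point reached at step 3: 0111

Answer: fixed 0111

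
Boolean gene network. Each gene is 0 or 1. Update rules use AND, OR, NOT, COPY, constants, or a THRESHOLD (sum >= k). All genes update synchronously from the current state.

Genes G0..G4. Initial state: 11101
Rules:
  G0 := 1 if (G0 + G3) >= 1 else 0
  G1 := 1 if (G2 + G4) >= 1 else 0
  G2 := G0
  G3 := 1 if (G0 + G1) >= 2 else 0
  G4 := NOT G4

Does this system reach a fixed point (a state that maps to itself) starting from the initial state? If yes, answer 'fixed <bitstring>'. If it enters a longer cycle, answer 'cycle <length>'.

Answer: cycle 2

Derivation:
Step 0: 11101
Step 1: G0=(1+0>=1)=1 G1=(1+1>=1)=1 G2=G0=1 G3=(1+1>=2)=1 G4=NOT G4=NOT 1=0 -> 11110
Step 2: G0=(1+1>=1)=1 G1=(1+0>=1)=1 G2=G0=1 G3=(1+1>=2)=1 G4=NOT G4=NOT 0=1 -> 11111
Step 3: G0=(1+1>=1)=1 G1=(1+1>=1)=1 G2=G0=1 G3=(1+1>=2)=1 G4=NOT G4=NOT 1=0 -> 11110
Cycle of length 2 starting at step 1 -> no fixed point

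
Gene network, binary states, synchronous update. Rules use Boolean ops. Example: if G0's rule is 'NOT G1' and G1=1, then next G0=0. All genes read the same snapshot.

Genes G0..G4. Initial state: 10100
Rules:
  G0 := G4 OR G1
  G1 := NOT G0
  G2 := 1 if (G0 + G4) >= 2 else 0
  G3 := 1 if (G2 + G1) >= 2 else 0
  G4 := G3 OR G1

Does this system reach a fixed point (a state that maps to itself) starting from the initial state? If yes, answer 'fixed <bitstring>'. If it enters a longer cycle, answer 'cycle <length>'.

Step 0: 10100
Step 1: G0=G4|G1=0|0=0 G1=NOT G0=NOT 1=0 G2=(1+0>=2)=0 G3=(1+0>=2)=0 G4=G3|G1=0|0=0 -> 00000
Step 2: G0=G4|G1=0|0=0 G1=NOT G0=NOT 0=1 G2=(0+0>=2)=0 G3=(0+0>=2)=0 G4=G3|G1=0|0=0 -> 01000
Step 3: G0=G4|G1=0|1=1 G1=NOT G0=NOT 0=1 G2=(0+0>=2)=0 G3=(0+1>=2)=0 G4=G3|G1=0|1=1 -> 11001
Step 4: G0=G4|G1=1|1=1 G1=NOT G0=NOT 1=0 G2=(1+1>=2)=1 G3=(0+1>=2)=0 G4=G3|G1=0|1=1 -> 10101
Step 5: G0=G4|G1=1|0=1 G1=NOT G0=NOT 1=0 G2=(1+1>=2)=1 G3=(1+0>=2)=0 G4=G3|G1=0|0=0 -> 10100
Cycle of length 5 starting at step 0 -> no fixed point

Answer: cycle 5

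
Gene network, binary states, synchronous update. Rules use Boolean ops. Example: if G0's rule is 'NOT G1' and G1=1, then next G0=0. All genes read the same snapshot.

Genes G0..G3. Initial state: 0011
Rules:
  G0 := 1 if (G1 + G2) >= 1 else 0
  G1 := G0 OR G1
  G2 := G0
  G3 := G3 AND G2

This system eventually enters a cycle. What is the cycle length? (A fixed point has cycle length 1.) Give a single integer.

Answer: 1

Derivation:
Step 0: 0011
Step 1: G0=(0+1>=1)=1 G1=G0|G1=0|0=0 G2=G0=0 G3=G3&G2=1&1=1 -> 1001
Step 2: G0=(0+0>=1)=0 G1=G0|G1=1|0=1 G2=G0=1 G3=G3&G2=1&0=0 -> 0110
Step 3: G0=(1+1>=1)=1 G1=G0|G1=0|1=1 G2=G0=0 G3=G3&G2=0&1=0 -> 1100
Step 4: G0=(1+0>=1)=1 G1=G0|G1=1|1=1 G2=G0=1 G3=G3&G2=0&0=0 -> 1110
Step 5: G0=(1+1>=1)=1 G1=G0|G1=1|1=1 G2=G0=1 G3=G3&G2=0&1=0 -> 1110
State from step 5 equals state from step 4 -> cycle length 1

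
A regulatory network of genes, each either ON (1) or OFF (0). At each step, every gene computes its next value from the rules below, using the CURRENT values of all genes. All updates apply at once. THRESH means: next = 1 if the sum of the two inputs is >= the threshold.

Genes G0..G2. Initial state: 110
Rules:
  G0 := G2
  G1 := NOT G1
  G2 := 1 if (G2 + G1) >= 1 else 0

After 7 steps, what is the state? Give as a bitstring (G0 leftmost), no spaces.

Step 1: G0=G2=0 G1=NOT G1=NOT 1=0 G2=(0+1>=1)=1 -> 001
Step 2: G0=G2=1 G1=NOT G1=NOT 0=1 G2=(1+0>=1)=1 -> 111
Step 3: G0=G2=1 G1=NOT G1=NOT 1=0 G2=(1+1>=1)=1 -> 101
Step 4: G0=G2=1 G1=NOT G1=NOT 0=1 G2=(1+0>=1)=1 -> 111
Step 5: G0=G2=1 G1=NOT G1=NOT 1=0 G2=(1+1>=1)=1 -> 101
Step 6: G0=G2=1 G1=NOT G1=NOT 0=1 G2=(1+0>=1)=1 -> 111
Step 7: G0=G2=1 G1=NOT G1=NOT 1=0 G2=(1+1>=1)=1 -> 101

101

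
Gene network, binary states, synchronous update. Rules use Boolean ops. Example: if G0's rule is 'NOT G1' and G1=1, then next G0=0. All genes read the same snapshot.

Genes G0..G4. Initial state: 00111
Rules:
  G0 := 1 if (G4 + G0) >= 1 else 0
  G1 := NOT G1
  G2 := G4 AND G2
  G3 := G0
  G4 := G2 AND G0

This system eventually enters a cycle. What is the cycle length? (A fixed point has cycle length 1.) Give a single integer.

Answer: 2

Derivation:
Step 0: 00111
Step 1: G0=(1+0>=1)=1 G1=NOT G1=NOT 0=1 G2=G4&G2=1&1=1 G3=G0=0 G4=G2&G0=1&0=0 -> 11100
Step 2: G0=(0+1>=1)=1 G1=NOT G1=NOT 1=0 G2=G4&G2=0&1=0 G3=G0=1 G4=G2&G0=1&1=1 -> 10011
Step 3: G0=(1+1>=1)=1 G1=NOT G1=NOT 0=1 G2=G4&G2=1&0=0 G3=G0=1 G4=G2&G0=0&1=0 -> 11010
Step 4: G0=(0+1>=1)=1 G1=NOT G1=NOT 1=0 G2=G4&G2=0&0=0 G3=G0=1 G4=G2&G0=0&1=0 -> 10010
Step 5: G0=(0+1>=1)=1 G1=NOT G1=NOT 0=1 G2=G4&G2=0&0=0 G3=G0=1 G4=G2&G0=0&1=0 -> 11010
State from step 5 equals state from step 3 -> cycle length 2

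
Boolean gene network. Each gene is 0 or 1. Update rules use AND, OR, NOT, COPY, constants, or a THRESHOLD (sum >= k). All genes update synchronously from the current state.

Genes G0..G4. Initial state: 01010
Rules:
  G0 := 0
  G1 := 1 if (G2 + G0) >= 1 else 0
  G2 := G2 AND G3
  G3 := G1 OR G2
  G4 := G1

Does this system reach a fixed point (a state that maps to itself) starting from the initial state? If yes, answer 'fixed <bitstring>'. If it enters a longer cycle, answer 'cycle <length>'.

Step 0: 01010
Step 1: G0=0(const) G1=(0+0>=1)=0 G2=G2&G3=0&1=0 G3=G1|G2=1|0=1 G4=G1=1 -> 00011
Step 2: G0=0(const) G1=(0+0>=1)=0 G2=G2&G3=0&1=0 G3=G1|G2=0|0=0 G4=G1=0 -> 00000
Step 3: G0=0(const) G1=(0+0>=1)=0 G2=G2&G3=0&0=0 G3=G1|G2=0|0=0 G4=G1=0 -> 00000
Fixed point reached at step 2: 00000

Answer: fixed 00000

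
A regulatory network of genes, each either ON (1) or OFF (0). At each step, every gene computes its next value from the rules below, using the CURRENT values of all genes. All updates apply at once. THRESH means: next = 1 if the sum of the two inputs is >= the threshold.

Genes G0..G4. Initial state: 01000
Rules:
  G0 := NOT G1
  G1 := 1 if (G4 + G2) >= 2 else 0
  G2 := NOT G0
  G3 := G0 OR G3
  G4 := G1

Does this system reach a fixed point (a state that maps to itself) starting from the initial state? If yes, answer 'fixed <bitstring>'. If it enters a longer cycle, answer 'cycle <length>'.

Answer: fixed 10010

Derivation:
Step 0: 01000
Step 1: G0=NOT G1=NOT 1=0 G1=(0+0>=2)=0 G2=NOT G0=NOT 0=1 G3=G0|G3=0|0=0 G4=G1=1 -> 00101
Step 2: G0=NOT G1=NOT 0=1 G1=(1+1>=2)=1 G2=NOT G0=NOT 0=1 G3=G0|G3=0|0=0 G4=G1=0 -> 11100
Step 3: G0=NOT G1=NOT 1=0 G1=(0+1>=2)=0 G2=NOT G0=NOT 1=0 G3=G0|G3=1|0=1 G4=G1=1 -> 00011
Step 4: G0=NOT G1=NOT 0=1 G1=(1+0>=2)=0 G2=NOT G0=NOT 0=1 G3=G0|G3=0|1=1 G4=G1=0 -> 10110
Step 5: G0=NOT G1=NOT 0=1 G1=(0+1>=2)=0 G2=NOT G0=NOT 1=0 G3=G0|G3=1|1=1 G4=G1=0 -> 10010
Step 6: G0=NOT G1=NOT 0=1 G1=(0+0>=2)=0 G2=NOT G0=NOT 1=0 G3=G0|G3=1|1=1 G4=G1=0 -> 10010
Fixed point reached at step 5: 10010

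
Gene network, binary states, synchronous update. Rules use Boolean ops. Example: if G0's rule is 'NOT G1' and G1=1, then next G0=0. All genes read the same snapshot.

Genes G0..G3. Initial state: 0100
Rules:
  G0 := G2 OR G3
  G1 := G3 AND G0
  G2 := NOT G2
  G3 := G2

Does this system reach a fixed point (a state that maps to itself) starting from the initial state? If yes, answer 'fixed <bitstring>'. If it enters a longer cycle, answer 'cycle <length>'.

Step 0: 0100
Step 1: G0=G2|G3=0|0=0 G1=G3&G0=0&0=0 G2=NOT G2=NOT 0=1 G3=G2=0 -> 0010
Step 2: G0=G2|G3=1|0=1 G1=G3&G0=0&0=0 G2=NOT G2=NOT 1=0 G3=G2=1 -> 1001
Step 3: G0=G2|G3=0|1=1 G1=G3&G0=1&1=1 G2=NOT G2=NOT 0=1 G3=G2=0 -> 1110
Step 4: G0=G2|G3=1|0=1 G1=G3&G0=0&1=0 G2=NOT G2=NOT 1=0 G3=G2=1 -> 1001
Cycle of length 2 starting at step 2 -> no fixed point

Answer: cycle 2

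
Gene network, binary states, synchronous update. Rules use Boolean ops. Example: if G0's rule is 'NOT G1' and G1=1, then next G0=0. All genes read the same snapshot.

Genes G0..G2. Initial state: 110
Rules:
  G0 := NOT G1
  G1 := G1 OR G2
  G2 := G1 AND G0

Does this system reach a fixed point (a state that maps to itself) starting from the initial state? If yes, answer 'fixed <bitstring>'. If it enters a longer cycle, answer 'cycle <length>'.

Step 0: 110
Step 1: G0=NOT G1=NOT 1=0 G1=G1|G2=1|0=1 G2=G1&G0=1&1=1 -> 011
Step 2: G0=NOT G1=NOT 1=0 G1=G1|G2=1|1=1 G2=G1&G0=1&0=0 -> 010
Step 3: G0=NOT G1=NOT 1=0 G1=G1|G2=1|0=1 G2=G1&G0=1&0=0 -> 010
Fixed point reached at step 2: 010

Answer: fixed 010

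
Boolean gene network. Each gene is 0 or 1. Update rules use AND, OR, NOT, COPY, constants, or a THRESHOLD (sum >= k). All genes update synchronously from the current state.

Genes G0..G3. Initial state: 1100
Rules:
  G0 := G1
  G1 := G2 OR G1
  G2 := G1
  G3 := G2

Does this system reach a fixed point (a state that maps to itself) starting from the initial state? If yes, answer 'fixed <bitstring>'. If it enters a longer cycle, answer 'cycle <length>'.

Answer: fixed 1111

Derivation:
Step 0: 1100
Step 1: G0=G1=1 G1=G2|G1=0|1=1 G2=G1=1 G3=G2=0 -> 1110
Step 2: G0=G1=1 G1=G2|G1=1|1=1 G2=G1=1 G3=G2=1 -> 1111
Step 3: G0=G1=1 G1=G2|G1=1|1=1 G2=G1=1 G3=G2=1 -> 1111
Fixed point reached at step 2: 1111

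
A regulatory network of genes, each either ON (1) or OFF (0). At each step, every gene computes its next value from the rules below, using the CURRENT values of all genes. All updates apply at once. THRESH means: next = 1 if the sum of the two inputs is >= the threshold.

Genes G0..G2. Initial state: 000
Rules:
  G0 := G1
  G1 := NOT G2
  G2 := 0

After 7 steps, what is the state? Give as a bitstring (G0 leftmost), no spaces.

Step 1: G0=G1=0 G1=NOT G2=NOT 0=1 G2=0(const) -> 010
Step 2: G0=G1=1 G1=NOT G2=NOT 0=1 G2=0(const) -> 110
Step 3: G0=G1=1 G1=NOT G2=NOT 0=1 G2=0(const) -> 110
Step 4: G0=G1=1 G1=NOT G2=NOT 0=1 G2=0(const) -> 110
Step 5: G0=G1=1 G1=NOT G2=NOT 0=1 G2=0(const) -> 110
Step 6: G0=G1=1 G1=NOT G2=NOT 0=1 G2=0(const) -> 110
Step 7: G0=G1=1 G1=NOT G2=NOT 0=1 G2=0(const) -> 110

110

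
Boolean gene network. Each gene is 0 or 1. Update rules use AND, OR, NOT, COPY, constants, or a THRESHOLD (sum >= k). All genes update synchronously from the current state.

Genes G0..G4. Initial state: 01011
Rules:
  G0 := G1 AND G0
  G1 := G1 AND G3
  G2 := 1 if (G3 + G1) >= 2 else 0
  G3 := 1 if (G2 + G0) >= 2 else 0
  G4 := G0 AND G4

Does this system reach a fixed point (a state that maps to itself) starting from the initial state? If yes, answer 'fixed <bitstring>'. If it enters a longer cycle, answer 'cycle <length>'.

Answer: fixed 00000

Derivation:
Step 0: 01011
Step 1: G0=G1&G0=1&0=0 G1=G1&G3=1&1=1 G2=(1+1>=2)=1 G3=(0+0>=2)=0 G4=G0&G4=0&1=0 -> 01100
Step 2: G0=G1&G0=1&0=0 G1=G1&G3=1&0=0 G2=(0+1>=2)=0 G3=(1+0>=2)=0 G4=G0&G4=0&0=0 -> 00000
Step 3: G0=G1&G0=0&0=0 G1=G1&G3=0&0=0 G2=(0+0>=2)=0 G3=(0+0>=2)=0 G4=G0&G4=0&0=0 -> 00000
Fixed point reached at step 2: 00000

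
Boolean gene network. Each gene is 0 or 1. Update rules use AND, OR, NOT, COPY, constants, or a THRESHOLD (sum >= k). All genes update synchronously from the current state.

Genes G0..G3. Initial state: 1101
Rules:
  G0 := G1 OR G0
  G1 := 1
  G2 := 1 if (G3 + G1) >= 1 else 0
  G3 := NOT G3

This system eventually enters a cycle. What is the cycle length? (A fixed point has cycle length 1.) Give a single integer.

Answer: 2

Derivation:
Step 0: 1101
Step 1: G0=G1|G0=1|1=1 G1=1(const) G2=(1+1>=1)=1 G3=NOT G3=NOT 1=0 -> 1110
Step 2: G0=G1|G0=1|1=1 G1=1(const) G2=(0+1>=1)=1 G3=NOT G3=NOT 0=1 -> 1111
Step 3: G0=G1|G0=1|1=1 G1=1(const) G2=(1+1>=1)=1 G3=NOT G3=NOT 1=0 -> 1110
State from step 3 equals state from step 1 -> cycle length 2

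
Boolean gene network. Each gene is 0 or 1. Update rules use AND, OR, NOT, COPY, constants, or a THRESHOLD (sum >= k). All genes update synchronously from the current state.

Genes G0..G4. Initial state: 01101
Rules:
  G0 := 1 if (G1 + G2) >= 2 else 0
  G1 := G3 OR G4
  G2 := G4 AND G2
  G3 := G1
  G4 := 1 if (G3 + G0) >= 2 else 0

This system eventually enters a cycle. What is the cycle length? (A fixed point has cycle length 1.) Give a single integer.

Answer: 1

Derivation:
Step 0: 01101
Step 1: G0=(1+1>=2)=1 G1=G3|G4=0|1=1 G2=G4&G2=1&1=1 G3=G1=1 G4=(0+0>=2)=0 -> 11110
Step 2: G0=(1+1>=2)=1 G1=G3|G4=1|0=1 G2=G4&G2=0&1=0 G3=G1=1 G4=(1+1>=2)=1 -> 11011
Step 3: G0=(1+0>=2)=0 G1=G3|G4=1|1=1 G2=G4&G2=1&0=0 G3=G1=1 G4=(1+1>=2)=1 -> 01011
Step 4: G0=(1+0>=2)=0 G1=G3|G4=1|1=1 G2=G4&G2=1&0=0 G3=G1=1 G4=(1+0>=2)=0 -> 01010
Step 5: G0=(1+0>=2)=0 G1=G3|G4=1|0=1 G2=G4&G2=0&0=0 G3=G1=1 G4=(1+0>=2)=0 -> 01010
State from step 5 equals state from step 4 -> cycle length 1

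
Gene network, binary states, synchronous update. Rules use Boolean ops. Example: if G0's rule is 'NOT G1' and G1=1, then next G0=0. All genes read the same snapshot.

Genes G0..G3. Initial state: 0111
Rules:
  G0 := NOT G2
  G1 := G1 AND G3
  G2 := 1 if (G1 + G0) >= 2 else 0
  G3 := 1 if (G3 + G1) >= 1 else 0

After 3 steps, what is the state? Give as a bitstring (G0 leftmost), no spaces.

Step 1: G0=NOT G2=NOT 1=0 G1=G1&G3=1&1=1 G2=(1+0>=2)=0 G3=(1+1>=1)=1 -> 0101
Step 2: G0=NOT G2=NOT 0=1 G1=G1&G3=1&1=1 G2=(1+0>=2)=0 G3=(1+1>=1)=1 -> 1101
Step 3: G0=NOT G2=NOT 0=1 G1=G1&G3=1&1=1 G2=(1+1>=2)=1 G3=(1+1>=1)=1 -> 1111

1111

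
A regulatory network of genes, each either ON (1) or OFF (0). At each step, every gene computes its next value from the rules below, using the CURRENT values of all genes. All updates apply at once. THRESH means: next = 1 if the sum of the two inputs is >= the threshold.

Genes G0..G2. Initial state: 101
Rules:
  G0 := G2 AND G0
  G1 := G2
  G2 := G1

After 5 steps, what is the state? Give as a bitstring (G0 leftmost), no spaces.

Step 1: G0=G2&G0=1&1=1 G1=G2=1 G2=G1=0 -> 110
Step 2: G0=G2&G0=0&1=0 G1=G2=0 G2=G1=1 -> 001
Step 3: G0=G2&G0=1&0=0 G1=G2=1 G2=G1=0 -> 010
Step 4: G0=G2&G0=0&0=0 G1=G2=0 G2=G1=1 -> 001
Step 5: G0=G2&G0=1&0=0 G1=G2=1 G2=G1=0 -> 010

010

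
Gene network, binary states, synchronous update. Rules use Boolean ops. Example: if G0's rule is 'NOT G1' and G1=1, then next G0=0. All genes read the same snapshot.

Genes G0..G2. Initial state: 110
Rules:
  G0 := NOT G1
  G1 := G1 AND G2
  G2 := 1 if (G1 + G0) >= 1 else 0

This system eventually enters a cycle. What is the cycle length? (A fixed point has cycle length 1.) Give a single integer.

Answer: 1

Derivation:
Step 0: 110
Step 1: G0=NOT G1=NOT 1=0 G1=G1&G2=1&0=0 G2=(1+1>=1)=1 -> 001
Step 2: G0=NOT G1=NOT 0=1 G1=G1&G2=0&1=0 G2=(0+0>=1)=0 -> 100
Step 3: G0=NOT G1=NOT 0=1 G1=G1&G2=0&0=0 G2=(0+1>=1)=1 -> 101
Step 4: G0=NOT G1=NOT 0=1 G1=G1&G2=0&1=0 G2=(0+1>=1)=1 -> 101
State from step 4 equals state from step 3 -> cycle length 1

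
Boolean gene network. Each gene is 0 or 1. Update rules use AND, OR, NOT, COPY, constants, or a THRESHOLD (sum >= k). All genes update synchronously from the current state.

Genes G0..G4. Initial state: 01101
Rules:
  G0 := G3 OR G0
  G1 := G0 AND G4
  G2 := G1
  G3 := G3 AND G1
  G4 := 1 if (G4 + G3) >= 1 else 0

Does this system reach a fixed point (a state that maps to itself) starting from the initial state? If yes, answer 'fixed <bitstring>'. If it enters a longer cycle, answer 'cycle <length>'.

Answer: fixed 00001

Derivation:
Step 0: 01101
Step 1: G0=G3|G0=0|0=0 G1=G0&G4=0&1=0 G2=G1=1 G3=G3&G1=0&1=0 G4=(1+0>=1)=1 -> 00101
Step 2: G0=G3|G0=0|0=0 G1=G0&G4=0&1=0 G2=G1=0 G3=G3&G1=0&0=0 G4=(1+0>=1)=1 -> 00001
Step 3: G0=G3|G0=0|0=0 G1=G0&G4=0&1=0 G2=G1=0 G3=G3&G1=0&0=0 G4=(1+0>=1)=1 -> 00001
Fixed point reached at step 2: 00001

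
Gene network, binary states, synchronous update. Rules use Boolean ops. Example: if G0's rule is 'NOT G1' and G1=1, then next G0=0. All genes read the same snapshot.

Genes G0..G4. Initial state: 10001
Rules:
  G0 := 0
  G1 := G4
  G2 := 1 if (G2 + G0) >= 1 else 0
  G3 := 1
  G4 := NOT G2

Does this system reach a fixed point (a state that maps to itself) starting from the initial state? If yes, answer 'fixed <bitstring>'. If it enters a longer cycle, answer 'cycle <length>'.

Answer: fixed 00110

Derivation:
Step 0: 10001
Step 1: G0=0(const) G1=G4=1 G2=(0+1>=1)=1 G3=1(const) G4=NOT G2=NOT 0=1 -> 01111
Step 2: G0=0(const) G1=G4=1 G2=(1+0>=1)=1 G3=1(const) G4=NOT G2=NOT 1=0 -> 01110
Step 3: G0=0(const) G1=G4=0 G2=(1+0>=1)=1 G3=1(const) G4=NOT G2=NOT 1=0 -> 00110
Step 4: G0=0(const) G1=G4=0 G2=(1+0>=1)=1 G3=1(const) G4=NOT G2=NOT 1=0 -> 00110
Fixed point reached at step 3: 00110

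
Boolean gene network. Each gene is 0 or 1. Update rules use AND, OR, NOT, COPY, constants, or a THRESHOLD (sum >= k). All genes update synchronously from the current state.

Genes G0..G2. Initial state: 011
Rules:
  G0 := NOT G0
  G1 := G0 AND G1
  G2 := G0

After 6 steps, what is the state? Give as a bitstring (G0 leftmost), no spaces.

Step 1: G0=NOT G0=NOT 0=1 G1=G0&G1=0&1=0 G2=G0=0 -> 100
Step 2: G0=NOT G0=NOT 1=0 G1=G0&G1=1&0=0 G2=G0=1 -> 001
Step 3: G0=NOT G0=NOT 0=1 G1=G0&G1=0&0=0 G2=G0=0 -> 100
Step 4: G0=NOT G0=NOT 1=0 G1=G0&G1=1&0=0 G2=G0=1 -> 001
Step 5: G0=NOT G0=NOT 0=1 G1=G0&G1=0&0=0 G2=G0=0 -> 100
Step 6: G0=NOT G0=NOT 1=0 G1=G0&G1=1&0=0 G2=G0=1 -> 001

001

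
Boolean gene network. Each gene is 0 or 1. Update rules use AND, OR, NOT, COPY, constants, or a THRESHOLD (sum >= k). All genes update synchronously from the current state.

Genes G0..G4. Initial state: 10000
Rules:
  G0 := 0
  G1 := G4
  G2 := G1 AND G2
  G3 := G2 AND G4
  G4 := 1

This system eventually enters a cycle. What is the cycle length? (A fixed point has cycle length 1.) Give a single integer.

Step 0: 10000
Step 1: G0=0(const) G1=G4=0 G2=G1&G2=0&0=0 G3=G2&G4=0&0=0 G4=1(const) -> 00001
Step 2: G0=0(const) G1=G4=1 G2=G1&G2=0&0=0 G3=G2&G4=0&1=0 G4=1(const) -> 01001
Step 3: G0=0(const) G1=G4=1 G2=G1&G2=1&0=0 G3=G2&G4=0&1=0 G4=1(const) -> 01001
State from step 3 equals state from step 2 -> cycle length 1

Answer: 1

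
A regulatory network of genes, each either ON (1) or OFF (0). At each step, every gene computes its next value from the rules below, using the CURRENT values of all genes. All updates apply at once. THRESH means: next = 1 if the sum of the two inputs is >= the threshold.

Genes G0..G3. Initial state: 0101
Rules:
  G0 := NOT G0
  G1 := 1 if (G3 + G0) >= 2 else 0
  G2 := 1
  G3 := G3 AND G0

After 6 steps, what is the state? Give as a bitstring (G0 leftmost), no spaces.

Step 1: G0=NOT G0=NOT 0=1 G1=(1+0>=2)=0 G2=1(const) G3=G3&G0=1&0=0 -> 1010
Step 2: G0=NOT G0=NOT 1=0 G1=(0+1>=2)=0 G2=1(const) G3=G3&G0=0&1=0 -> 0010
Step 3: G0=NOT G0=NOT 0=1 G1=(0+0>=2)=0 G2=1(const) G3=G3&G0=0&0=0 -> 1010
Step 4: G0=NOT G0=NOT 1=0 G1=(0+1>=2)=0 G2=1(const) G3=G3&G0=0&1=0 -> 0010
Step 5: G0=NOT G0=NOT 0=1 G1=(0+0>=2)=0 G2=1(const) G3=G3&G0=0&0=0 -> 1010
Step 6: G0=NOT G0=NOT 1=0 G1=(0+1>=2)=0 G2=1(const) G3=G3&G0=0&1=0 -> 0010

0010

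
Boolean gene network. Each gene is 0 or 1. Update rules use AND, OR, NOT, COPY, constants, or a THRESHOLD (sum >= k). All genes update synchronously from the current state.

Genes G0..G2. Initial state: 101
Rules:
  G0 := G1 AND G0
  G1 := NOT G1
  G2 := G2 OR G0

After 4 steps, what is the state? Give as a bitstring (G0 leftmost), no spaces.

Step 1: G0=G1&G0=0&1=0 G1=NOT G1=NOT 0=1 G2=G2|G0=1|1=1 -> 011
Step 2: G0=G1&G0=1&0=0 G1=NOT G1=NOT 1=0 G2=G2|G0=1|0=1 -> 001
Step 3: G0=G1&G0=0&0=0 G1=NOT G1=NOT 0=1 G2=G2|G0=1|0=1 -> 011
Step 4: G0=G1&G0=1&0=0 G1=NOT G1=NOT 1=0 G2=G2|G0=1|0=1 -> 001

001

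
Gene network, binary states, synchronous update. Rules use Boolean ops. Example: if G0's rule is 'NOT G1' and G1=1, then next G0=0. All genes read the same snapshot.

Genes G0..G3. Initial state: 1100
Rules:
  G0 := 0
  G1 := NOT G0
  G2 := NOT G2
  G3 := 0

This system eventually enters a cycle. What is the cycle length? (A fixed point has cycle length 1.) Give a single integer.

Step 0: 1100
Step 1: G0=0(const) G1=NOT G0=NOT 1=0 G2=NOT G2=NOT 0=1 G3=0(const) -> 0010
Step 2: G0=0(const) G1=NOT G0=NOT 0=1 G2=NOT G2=NOT 1=0 G3=0(const) -> 0100
Step 3: G0=0(const) G1=NOT G0=NOT 0=1 G2=NOT G2=NOT 0=1 G3=0(const) -> 0110
Step 4: G0=0(const) G1=NOT G0=NOT 0=1 G2=NOT G2=NOT 1=0 G3=0(const) -> 0100
State from step 4 equals state from step 2 -> cycle length 2

Answer: 2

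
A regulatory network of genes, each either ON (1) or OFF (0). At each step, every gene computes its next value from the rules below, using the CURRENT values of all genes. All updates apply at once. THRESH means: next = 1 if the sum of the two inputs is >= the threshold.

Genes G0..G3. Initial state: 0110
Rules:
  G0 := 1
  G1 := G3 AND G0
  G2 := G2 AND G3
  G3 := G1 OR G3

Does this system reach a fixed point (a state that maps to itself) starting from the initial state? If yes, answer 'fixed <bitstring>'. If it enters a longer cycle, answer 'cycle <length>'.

Step 0: 0110
Step 1: G0=1(const) G1=G3&G0=0&0=0 G2=G2&G3=1&0=0 G3=G1|G3=1|0=1 -> 1001
Step 2: G0=1(const) G1=G3&G0=1&1=1 G2=G2&G3=0&1=0 G3=G1|G3=0|1=1 -> 1101
Step 3: G0=1(const) G1=G3&G0=1&1=1 G2=G2&G3=0&1=0 G3=G1|G3=1|1=1 -> 1101
Fixed point reached at step 2: 1101

Answer: fixed 1101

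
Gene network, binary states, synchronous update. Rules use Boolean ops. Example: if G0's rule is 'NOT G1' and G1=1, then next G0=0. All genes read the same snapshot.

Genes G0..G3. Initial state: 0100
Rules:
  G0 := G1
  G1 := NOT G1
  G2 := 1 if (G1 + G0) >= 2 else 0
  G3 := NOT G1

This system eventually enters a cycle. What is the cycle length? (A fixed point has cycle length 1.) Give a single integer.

Answer: 2

Derivation:
Step 0: 0100
Step 1: G0=G1=1 G1=NOT G1=NOT 1=0 G2=(1+0>=2)=0 G3=NOT G1=NOT 1=0 -> 1000
Step 2: G0=G1=0 G1=NOT G1=NOT 0=1 G2=(0+1>=2)=0 G3=NOT G1=NOT 0=1 -> 0101
Step 3: G0=G1=1 G1=NOT G1=NOT 1=0 G2=(1+0>=2)=0 G3=NOT G1=NOT 1=0 -> 1000
State from step 3 equals state from step 1 -> cycle length 2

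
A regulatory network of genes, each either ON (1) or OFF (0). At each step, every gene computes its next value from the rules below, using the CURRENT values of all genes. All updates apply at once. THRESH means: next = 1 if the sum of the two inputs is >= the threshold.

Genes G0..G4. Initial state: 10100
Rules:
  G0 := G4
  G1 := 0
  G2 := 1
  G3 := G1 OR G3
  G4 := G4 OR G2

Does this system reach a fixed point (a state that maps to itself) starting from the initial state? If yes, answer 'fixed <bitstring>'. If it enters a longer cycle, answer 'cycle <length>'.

Step 0: 10100
Step 1: G0=G4=0 G1=0(const) G2=1(const) G3=G1|G3=0|0=0 G4=G4|G2=0|1=1 -> 00101
Step 2: G0=G4=1 G1=0(const) G2=1(const) G3=G1|G3=0|0=0 G4=G4|G2=1|1=1 -> 10101
Step 3: G0=G4=1 G1=0(const) G2=1(const) G3=G1|G3=0|0=0 G4=G4|G2=1|1=1 -> 10101
Fixed point reached at step 2: 10101

Answer: fixed 10101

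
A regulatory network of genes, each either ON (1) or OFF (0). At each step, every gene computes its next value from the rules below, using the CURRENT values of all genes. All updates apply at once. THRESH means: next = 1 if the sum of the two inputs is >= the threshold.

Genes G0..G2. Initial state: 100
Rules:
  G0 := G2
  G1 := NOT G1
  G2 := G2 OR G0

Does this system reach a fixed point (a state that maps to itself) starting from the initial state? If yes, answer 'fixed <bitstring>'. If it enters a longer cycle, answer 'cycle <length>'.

Step 0: 100
Step 1: G0=G2=0 G1=NOT G1=NOT 0=1 G2=G2|G0=0|1=1 -> 011
Step 2: G0=G2=1 G1=NOT G1=NOT 1=0 G2=G2|G0=1|0=1 -> 101
Step 3: G0=G2=1 G1=NOT G1=NOT 0=1 G2=G2|G0=1|1=1 -> 111
Step 4: G0=G2=1 G1=NOT G1=NOT 1=0 G2=G2|G0=1|1=1 -> 101
Cycle of length 2 starting at step 2 -> no fixed point

Answer: cycle 2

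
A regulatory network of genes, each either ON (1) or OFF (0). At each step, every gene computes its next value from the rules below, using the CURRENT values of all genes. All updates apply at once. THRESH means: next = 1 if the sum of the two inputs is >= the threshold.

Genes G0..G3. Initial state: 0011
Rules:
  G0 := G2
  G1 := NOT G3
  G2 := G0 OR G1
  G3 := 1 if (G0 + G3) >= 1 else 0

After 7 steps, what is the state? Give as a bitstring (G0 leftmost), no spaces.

Step 1: G0=G2=1 G1=NOT G3=NOT 1=0 G2=G0|G1=0|0=0 G3=(0+1>=1)=1 -> 1001
Step 2: G0=G2=0 G1=NOT G3=NOT 1=0 G2=G0|G1=1|0=1 G3=(1+1>=1)=1 -> 0011
Step 3: G0=G2=1 G1=NOT G3=NOT 1=0 G2=G0|G1=0|0=0 G3=(0+1>=1)=1 -> 1001
Step 4: G0=G2=0 G1=NOT G3=NOT 1=0 G2=G0|G1=1|0=1 G3=(1+1>=1)=1 -> 0011
Step 5: G0=G2=1 G1=NOT G3=NOT 1=0 G2=G0|G1=0|0=0 G3=(0+1>=1)=1 -> 1001
Step 6: G0=G2=0 G1=NOT G3=NOT 1=0 G2=G0|G1=1|0=1 G3=(1+1>=1)=1 -> 0011
Step 7: G0=G2=1 G1=NOT G3=NOT 1=0 G2=G0|G1=0|0=0 G3=(0+1>=1)=1 -> 1001

1001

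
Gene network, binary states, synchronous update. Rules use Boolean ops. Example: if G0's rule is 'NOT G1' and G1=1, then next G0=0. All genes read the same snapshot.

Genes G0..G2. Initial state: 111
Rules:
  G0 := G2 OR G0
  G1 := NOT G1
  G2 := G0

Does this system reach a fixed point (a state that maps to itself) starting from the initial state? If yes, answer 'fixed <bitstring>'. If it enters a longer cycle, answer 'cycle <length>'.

Step 0: 111
Step 1: G0=G2|G0=1|1=1 G1=NOT G1=NOT 1=0 G2=G0=1 -> 101
Step 2: G0=G2|G0=1|1=1 G1=NOT G1=NOT 0=1 G2=G0=1 -> 111
Cycle of length 2 starting at step 0 -> no fixed point

Answer: cycle 2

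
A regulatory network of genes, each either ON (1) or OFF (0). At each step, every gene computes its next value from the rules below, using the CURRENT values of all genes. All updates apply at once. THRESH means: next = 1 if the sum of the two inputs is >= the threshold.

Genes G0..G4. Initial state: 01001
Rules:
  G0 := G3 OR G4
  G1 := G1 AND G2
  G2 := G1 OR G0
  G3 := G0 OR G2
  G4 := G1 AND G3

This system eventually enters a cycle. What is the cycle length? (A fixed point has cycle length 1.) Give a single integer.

Answer: 1

Derivation:
Step 0: 01001
Step 1: G0=G3|G4=0|1=1 G1=G1&G2=1&0=0 G2=G1|G0=1|0=1 G3=G0|G2=0|0=0 G4=G1&G3=1&0=0 -> 10100
Step 2: G0=G3|G4=0|0=0 G1=G1&G2=0&1=0 G2=G1|G0=0|1=1 G3=G0|G2=1|1=1 G4=G1&G3=0&0=0 -> 00110
Step 3: G0=G3|G4=1|0=1 G1=G1&G2=0&1=0 G2=G1|G0=0|0=0 G3=G0|G2=0|1=1 G4=G1&G3=0&1=0 -> 10010
Step 4: G0=G3|G4=1|0=1 G1=G1&G2=0&0=0 G2=G1|G0=0|1=1 G3=G0|G2=1|0=1 G4=G1&G3=0&1=0 -> 10110
Step 5: G0=G3|G4=1|0=1 G1=G1&G2=0&1=0 G2=G1|G0=0|1=1 G3=G0|G2=1|1=1 G4=G1&G3=0&1=0 -> 10110
State from step 5 equals state from step 4 -> cycle length 1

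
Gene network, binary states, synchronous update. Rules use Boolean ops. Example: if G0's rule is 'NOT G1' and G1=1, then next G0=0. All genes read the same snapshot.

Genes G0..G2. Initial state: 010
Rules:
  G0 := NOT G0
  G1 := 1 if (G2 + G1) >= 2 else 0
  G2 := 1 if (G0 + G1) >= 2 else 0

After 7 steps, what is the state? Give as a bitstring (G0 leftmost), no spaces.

Step 1: G0=NOT G0=NOT 0=1 G1=(0+1>=2)=0 G2=(0+1>=2)=0 -> 100
Step 2: G0=NOT G0=NOT 1=0 G1=(0+0>=2)=0 G2=(1+0>=2)=0 -> 000
Step 3: G0=NOT G0=NOT 0=1 G1=(0+0>=2)=0 G2=(0+0>=2)=0 -> 100
Step 4: G0=NOT G0=NOT 1=0 G1=(0+0>=2)=0 G2=(1+0>=2)=0 -> 000
Step 5: G0=NOT G0=NOT 0=1 G1=(0+0>=2)=0 G2=(0+0>=2)=0 -> 100
Step 6: G0=NOT G0=NOT 1=0 G1=(0+0>=2)=0 G2=(1+0>=2)=0 -> 000
Step 7: G0=NOT G0=NOT 0=1 G1=(0+0>=2)=0 G2=(0+0>=2)=0 -> 100

100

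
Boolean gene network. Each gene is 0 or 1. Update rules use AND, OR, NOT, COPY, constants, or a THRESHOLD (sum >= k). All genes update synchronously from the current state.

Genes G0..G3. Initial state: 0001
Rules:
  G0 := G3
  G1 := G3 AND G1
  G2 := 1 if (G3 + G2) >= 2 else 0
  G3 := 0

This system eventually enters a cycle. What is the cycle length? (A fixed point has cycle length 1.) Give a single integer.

Answer: 1

Derivation:
Step 0: 0001
Step 1: G0=G3=1 G1=G3&G1=1&0=0 G2=(1+0>=2)=0 G3=0(const) -> 1000
Step 2: G0=G3=0 G1=G3&G1=0&0=0 G2=(0+0>=2)=0 G3=0(const) -> 0000
Step 3: G0=G3=0 G1=G3&G1=0&0=0 G2=(0+0>=2)=0 G3=0(const) -> 0000
State from step 3 equals state from step 2 -> cycle length 1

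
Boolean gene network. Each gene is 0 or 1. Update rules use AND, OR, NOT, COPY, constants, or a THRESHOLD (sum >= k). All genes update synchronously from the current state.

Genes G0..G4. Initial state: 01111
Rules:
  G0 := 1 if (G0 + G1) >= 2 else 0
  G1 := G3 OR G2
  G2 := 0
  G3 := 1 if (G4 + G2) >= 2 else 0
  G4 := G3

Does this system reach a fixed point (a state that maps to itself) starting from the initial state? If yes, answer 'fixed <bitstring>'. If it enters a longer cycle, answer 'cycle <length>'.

Answer: fixed 00000

Derivation:
Step 0: 01111
Step 1: G0=(0+1>=2)=0 G1=G3|G2=1|1=1 G2=0(const) G3=(1+1>=2)=1 G4=G3=1 -> 01011
Step 2: G0=(0+1>=2)=0 G1=G3|G2=1|0=1 G2=0(const) G3=(1+0>=2)=0 G4=G3=1 -> 01001
Step 3: G0=(0+1>=2)=0 G1=G3|G2=0|0=0 G2=0(const) G3=(1+0>=2)=0 G4=G3=0 -> 00000
Step 4: G0=(0+0>=2)=0 G1=G3|G2=0|0=0 G2=0(const) G3=(0+0>=2)=0 G4=G3=0 -> 00000
Fixed point reached at step 3: 00000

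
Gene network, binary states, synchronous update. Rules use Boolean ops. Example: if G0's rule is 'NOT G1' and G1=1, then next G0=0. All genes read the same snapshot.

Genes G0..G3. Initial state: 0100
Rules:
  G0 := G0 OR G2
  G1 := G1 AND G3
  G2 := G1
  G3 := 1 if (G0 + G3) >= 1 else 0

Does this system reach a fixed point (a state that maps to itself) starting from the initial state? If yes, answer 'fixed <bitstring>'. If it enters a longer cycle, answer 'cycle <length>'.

Step 0: 0100
Step 1: G0=G0|G2=0|0=0 G1=G1&G3=1&0=0 G2=G1=1 G3=(0+0>=1)=0 -> 0010
Step 2: G0=G0|G2=0|1=1 G1=G1&G3=0&0=0 G2=G1=0 G3=(0+0>=1)=0 -> 1000
Step 3: G0=G0|G2=1|0=1 G1=G1&G3=0&0=0 G2=G1=0 G3=(1+0>=1)=1 -> 1001
Step 4: G0=G0|G2=1|0=1 G1=G1&G3=0&1=0 G2=G1=0 G3=(1+1>=1)=1 -> 1001
Fixed point reached at step 3: 1001

Answer: fixed 1001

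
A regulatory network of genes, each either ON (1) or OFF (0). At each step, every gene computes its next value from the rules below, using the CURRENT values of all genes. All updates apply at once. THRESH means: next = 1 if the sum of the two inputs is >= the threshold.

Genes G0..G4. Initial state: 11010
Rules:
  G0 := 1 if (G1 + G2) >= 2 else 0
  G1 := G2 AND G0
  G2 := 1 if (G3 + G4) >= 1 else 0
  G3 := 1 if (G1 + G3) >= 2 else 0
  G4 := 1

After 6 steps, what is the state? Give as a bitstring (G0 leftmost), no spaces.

Step 1: G0=(1+0>=2)=0 G1=G2&G0=0&1=0 G2=(1+0>=1)=1 G3=(1+1>=2)=1 G4=1(const) -> 00111
Step 2: G0=(0+1>=2)=0 G1=G2&G0=1&0=0 G2=(1+1>=1)=1 G3=(0+1>=2)=0 G4=1(const) -> 00101
Step 3: G0=(0+1>=2)=0 G1=G2&G0=1&0=0 G2=(0+1>=1)=1 G3=(0+0>=2)=0 G4=1(const) -> 00101
Step 4: G0=(0+1>=2)=0 G1=G2&G0=1&0=0 G2=(0+1>=1)=1 G3=(0+0>=2)=0 G4=1(const) -> 00101
Step 5: G0=(0+1>=2)=0 G1=G2&G0=1&0=0 G2=(0+1>=1)=1 G3=(0+0>=2)=0 G4=1(const) -> 00101
Step 6: G0=(0+1>=2)=0 G1=G2&G0=1&0=0 G2=(0+1>=1)=1 G3=(0+0>=2)=0 G4=1(const) -> 00101

00101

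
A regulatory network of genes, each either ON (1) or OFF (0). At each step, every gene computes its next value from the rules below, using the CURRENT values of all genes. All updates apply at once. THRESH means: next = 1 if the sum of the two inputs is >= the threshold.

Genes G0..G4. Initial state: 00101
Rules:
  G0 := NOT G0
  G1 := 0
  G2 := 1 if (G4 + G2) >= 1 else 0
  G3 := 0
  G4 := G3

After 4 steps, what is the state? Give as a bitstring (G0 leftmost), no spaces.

Step 1: G0=NOT G0=NOT 0=1 G1=0(const) G2=(1+1>=1)=1 G3=0(const) G4=G3=0 -> 10100
Step 2: G0=NOT G0=NOT 1=0 G1=0(const) G2=(0+1>=1)=1 G3=0(const) G4=G3=0 -> 00100
Step 3: G0=NOT G0=NOT 0=1 G1=0(const) G2=(0+1>=1)=1 G3=0(const) G4=G3=0 -> 10100
Step 4: G0=NOT G0=NOT 1=0 G1=0(const) G2=(0+1>=1)=1 G3=0(const) G4=G3=0 -> 00100

00100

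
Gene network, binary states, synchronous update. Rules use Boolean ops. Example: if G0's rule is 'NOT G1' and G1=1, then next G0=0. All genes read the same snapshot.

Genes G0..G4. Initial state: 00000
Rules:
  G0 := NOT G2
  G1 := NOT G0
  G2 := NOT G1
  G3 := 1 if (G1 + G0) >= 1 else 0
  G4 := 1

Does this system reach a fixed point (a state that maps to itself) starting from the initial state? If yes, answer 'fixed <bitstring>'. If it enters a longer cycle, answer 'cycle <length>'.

Answer: cycle 2

Derivation:
Step 0: 00000
Step 1: G0=NOT G2=NOT 0=1 G1=NOT G0=NOT 0=1 G2=NOT G1=NOT 0=1 G3=(0+0>=1)=0 G4=1(const) -> 11101
Step 2: G0=NOT G2=NOT 1=0 G1=NOT G0=NOT 1=0 G2=NOT G1=NOT 1=0 G3=(1+1>=1)=1 G4=1(const) -> 00011
Step 3: G0=NOT G2=NOT 0=1 G1=NOT G0=NOT 0=1 G2=NOT G1=NOT 0=1 G3=(0+0>=1)=0 G4=1(const) -> 11101
Cycle of length 2 starting at step 1 -> no fixed point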